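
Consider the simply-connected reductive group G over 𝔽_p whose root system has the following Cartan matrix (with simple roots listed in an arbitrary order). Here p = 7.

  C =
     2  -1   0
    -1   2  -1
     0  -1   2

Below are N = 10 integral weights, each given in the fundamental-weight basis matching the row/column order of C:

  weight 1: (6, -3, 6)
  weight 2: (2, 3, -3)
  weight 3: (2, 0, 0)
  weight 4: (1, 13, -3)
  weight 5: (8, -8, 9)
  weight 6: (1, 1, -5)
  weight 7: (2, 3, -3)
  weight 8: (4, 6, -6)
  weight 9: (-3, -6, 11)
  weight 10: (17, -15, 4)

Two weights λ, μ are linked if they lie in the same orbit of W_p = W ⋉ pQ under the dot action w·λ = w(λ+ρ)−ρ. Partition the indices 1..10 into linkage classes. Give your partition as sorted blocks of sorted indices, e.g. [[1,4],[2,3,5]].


Dynkin diagram of C (from the 4 off-diagonal −1 entries): A_3.

W_7-reps of the 10 weights in Ā_7 (same 3-coord order as C):

  1: (0, 2, 0) · 2: (3, 2, 2) · 3: (3, 1, 1) · 4: (0, 2, 0) · 5: (3, 2, 2) · 6: (0, 2, 2) · 7: (3, 2, 2) · 8: (0, 2, 0) · 9: (0, 2, 0) · 10: (3, 2, 2)

These 10 weights hit 4 W_7-dot-orbits; sizes (4, 4, 1, 1):

[[1, 4, 8, 9], [2, 5, 7, 10], [3], [6]]


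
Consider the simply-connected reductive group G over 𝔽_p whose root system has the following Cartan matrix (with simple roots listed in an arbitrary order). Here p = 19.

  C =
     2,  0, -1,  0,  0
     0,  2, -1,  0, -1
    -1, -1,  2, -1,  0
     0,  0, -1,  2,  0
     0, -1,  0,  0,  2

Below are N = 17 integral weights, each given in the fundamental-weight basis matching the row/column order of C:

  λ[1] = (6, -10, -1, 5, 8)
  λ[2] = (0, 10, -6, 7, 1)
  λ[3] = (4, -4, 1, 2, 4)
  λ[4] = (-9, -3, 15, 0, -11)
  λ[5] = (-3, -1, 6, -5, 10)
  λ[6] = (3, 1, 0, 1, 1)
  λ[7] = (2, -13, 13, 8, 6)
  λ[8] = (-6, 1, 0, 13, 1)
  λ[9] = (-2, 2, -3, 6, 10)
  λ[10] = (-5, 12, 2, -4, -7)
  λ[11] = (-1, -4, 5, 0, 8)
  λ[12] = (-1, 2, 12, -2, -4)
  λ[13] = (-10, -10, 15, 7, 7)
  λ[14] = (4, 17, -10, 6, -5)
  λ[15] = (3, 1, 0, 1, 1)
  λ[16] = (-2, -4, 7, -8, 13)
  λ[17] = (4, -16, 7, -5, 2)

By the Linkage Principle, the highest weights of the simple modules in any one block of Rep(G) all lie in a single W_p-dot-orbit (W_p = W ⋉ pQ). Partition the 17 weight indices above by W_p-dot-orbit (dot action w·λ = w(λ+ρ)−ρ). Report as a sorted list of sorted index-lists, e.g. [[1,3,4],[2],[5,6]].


Dynkin diagram of C (from the 8 off-diagonal −1 entries): D_5.

Alcove-folded reps (p=19, 17 weights, presented ϖ-order):

  λ_1+ρ ↦ (2, 0, 4, 3, 0) · λ_2+ρ ↦ (4, 2, 1, 3, 2) · λ_3+ρ ↦ (4, 2, 1, 2, 2) · λ_4+ρ ↦ (4, 2, 1, 3, 2) · λ_5+ρ ↦ (2, 0, 1, 4, 11) · λ_6+ρ ↦ (4, 2, 1, 2, 2) · λ_7+ρ ↦ (4, 2, 1, 2, 2) · λ_8+ρ ↦ (1, 2, 2, 10, 0) · λ_9+ρ ↦ (2, 0, 1, 4, 11) · λ_10+ρ ↦ (0, 3, 3, 1, 6) · λ_11+ρ ↦ (0, 3, 3, 1, 6) · λ_12+ρ ↦ (0, 3, 3, 1, 6) · λ_13+ρ ↦ (4, 2, 1, 3, 2) · λ_14+ρ ↦ (4, 2, 1, 2, 2) · λ_15+ρ ↦ (4, 2, 1, 2, 2) · λ_16+ρ ↦ (2, 0, 1, 4, 11) · λ_17+ρ ↦ (4, 2, 1, 3, 2)

Partition of {1..17} into 6 W_19-dot-orbits:

[[1], [2, 4, 13, 17], [3, 6, 7, 14, 15], [5, 9, 16], [8], [10, 11, 12]]


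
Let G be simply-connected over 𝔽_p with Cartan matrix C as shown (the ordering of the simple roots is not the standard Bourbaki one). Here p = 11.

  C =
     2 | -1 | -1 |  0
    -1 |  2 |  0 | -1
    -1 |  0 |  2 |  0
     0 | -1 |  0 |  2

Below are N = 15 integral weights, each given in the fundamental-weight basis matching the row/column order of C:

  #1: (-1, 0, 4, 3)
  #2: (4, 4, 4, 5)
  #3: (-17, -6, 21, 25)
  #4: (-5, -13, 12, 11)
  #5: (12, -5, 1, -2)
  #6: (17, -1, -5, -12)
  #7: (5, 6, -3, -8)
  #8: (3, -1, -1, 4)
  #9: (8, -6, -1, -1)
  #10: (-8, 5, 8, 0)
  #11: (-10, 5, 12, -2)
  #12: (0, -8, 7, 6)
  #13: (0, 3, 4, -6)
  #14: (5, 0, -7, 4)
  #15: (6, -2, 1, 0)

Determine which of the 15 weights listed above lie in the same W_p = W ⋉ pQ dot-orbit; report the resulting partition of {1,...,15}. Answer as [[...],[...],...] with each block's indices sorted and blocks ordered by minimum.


Root system A_4: the 4×4 matrix C matches after relabeling.

Ā_11 reps of the 15 weights (A_4, coords as presented):

  [1] (0, 1, 5, 4)
  [2] (0, 1, 5, 4)
  [3] (0, 1, 5, 4)
  [4] (6, 1, 2, 0)
  [5] (6, 1, 2, 0)
  [6] (0, 4, 0, 4)
  [7] (4, 0, 0, 5)
  [8] (4, 0, 0, 5)
  [9] (4, 0, 0, 5)
  [10] (6, 1, 2, 0)
  [11] (5, 1, 2, 1)
  [12] (6, 1, 2, 0)
  [13] (0, 1, 5, 4)
  [14] (0, 1, 5, 4)
  [15] (6, 1, 2, 0)

Linkage partition of the 15 weights (5 classes, p=11):

[[1, 2, 3, 13, 14], [4, 5, 10, 12, 15], [6], [7, 8, 9], [11]]


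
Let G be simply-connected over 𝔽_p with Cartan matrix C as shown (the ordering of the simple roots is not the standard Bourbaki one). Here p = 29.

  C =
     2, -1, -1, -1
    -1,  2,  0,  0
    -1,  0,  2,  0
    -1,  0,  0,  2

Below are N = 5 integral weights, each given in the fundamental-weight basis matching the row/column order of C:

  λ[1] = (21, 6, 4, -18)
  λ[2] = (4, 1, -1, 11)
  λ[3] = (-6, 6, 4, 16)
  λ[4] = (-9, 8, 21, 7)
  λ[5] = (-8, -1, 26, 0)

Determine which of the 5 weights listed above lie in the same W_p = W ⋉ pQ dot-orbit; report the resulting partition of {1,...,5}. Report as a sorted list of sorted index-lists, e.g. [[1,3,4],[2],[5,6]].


Cartan matrix: type D_4 (|W|=192); un-permuting the 4 rows.

W_29-reps of the 5 weights in Ā_29 (same 4-coord order as C):

  [1] (5, 2, 0, 12) · [2] (5, 2, 0, 12) · [3] (5, 2, 0, 12) · [4] (6, 1, 14, 0) · [5] (6, 1, 14, 0)

Grouping the 5 weights by Ā_29-representative: 2 linkage classes.

[[1, 2, 3], [4, 5]]


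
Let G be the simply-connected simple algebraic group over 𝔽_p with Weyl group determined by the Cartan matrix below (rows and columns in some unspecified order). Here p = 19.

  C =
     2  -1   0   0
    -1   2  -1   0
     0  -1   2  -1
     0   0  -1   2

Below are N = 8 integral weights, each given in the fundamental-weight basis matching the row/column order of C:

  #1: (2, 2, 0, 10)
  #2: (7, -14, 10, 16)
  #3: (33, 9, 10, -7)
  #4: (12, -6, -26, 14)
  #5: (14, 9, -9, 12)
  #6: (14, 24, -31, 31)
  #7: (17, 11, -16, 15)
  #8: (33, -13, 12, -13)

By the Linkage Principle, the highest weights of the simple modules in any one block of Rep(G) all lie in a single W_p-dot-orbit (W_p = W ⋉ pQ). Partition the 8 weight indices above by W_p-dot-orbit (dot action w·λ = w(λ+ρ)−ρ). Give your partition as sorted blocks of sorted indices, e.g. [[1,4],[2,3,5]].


Dynkin diagram of C (from the 6 off-diagonal −1 entries): A_4.

Each λ_j+ρ reduced to Ā_19; 4-tuples below use C's row order:

  1: (3, 3, 1, 11)
  2: (4, 2, 2, 6)
  3: (4, 2, 2, 6)
  4: (4, 2, 2, 6)
  5: (4, 2, 2, 6)
  6: (4, 2, 2, 6)
  7: (3, 3, 1, 11)
  8: (3, 3, 1, 11)

These 8 weights hit 2 W_19-dot-orbits; sizes (3, 5):

[[1, 7, 8], [2, 3, 4, 5, 6]]


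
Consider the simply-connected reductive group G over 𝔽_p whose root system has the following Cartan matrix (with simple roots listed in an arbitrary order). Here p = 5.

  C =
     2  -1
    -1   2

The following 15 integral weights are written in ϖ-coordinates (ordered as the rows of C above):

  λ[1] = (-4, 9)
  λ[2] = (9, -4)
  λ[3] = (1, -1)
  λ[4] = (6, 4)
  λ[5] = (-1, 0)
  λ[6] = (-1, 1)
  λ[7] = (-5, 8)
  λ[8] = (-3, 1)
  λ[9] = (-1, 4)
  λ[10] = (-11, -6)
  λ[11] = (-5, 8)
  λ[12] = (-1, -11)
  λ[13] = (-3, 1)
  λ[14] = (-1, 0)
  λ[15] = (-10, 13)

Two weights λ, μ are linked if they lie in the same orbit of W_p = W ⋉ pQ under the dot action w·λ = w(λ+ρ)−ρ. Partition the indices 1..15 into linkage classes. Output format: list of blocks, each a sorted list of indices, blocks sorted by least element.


Dynkin diagram of C (from the 2 off-diagonal −1 entries): A_2.

Each λ_j+ρ reduced to Ā_5; 2-tuples below use C's row order:

    λ_1 → (2, 0)
    λ_2 → (0, 2)
    λ_3 → (2, 0)
    λ_4 → (2, 0)
    λ_5 → (0, 1)
    λ_6 → (0, 2)
    λ_7 → (0, 1)
    λ_8 → (2, 0)
    λ_9 → (0, 5)
    λ_10 → (0, 5)
    λ_11 → (0, 1)
    λ_12 → (0, 5)
    λ_13 → (2, 0)
    λ_14 → (0, 1)
    λ_15 → (4, 0)

Partition of {1..15} into 5 W_5-dot-orbits:

[[1, 3, 4, 8, 13], [2, 6], [5, 7, 11, 14], [9, 10, 12], [15]]


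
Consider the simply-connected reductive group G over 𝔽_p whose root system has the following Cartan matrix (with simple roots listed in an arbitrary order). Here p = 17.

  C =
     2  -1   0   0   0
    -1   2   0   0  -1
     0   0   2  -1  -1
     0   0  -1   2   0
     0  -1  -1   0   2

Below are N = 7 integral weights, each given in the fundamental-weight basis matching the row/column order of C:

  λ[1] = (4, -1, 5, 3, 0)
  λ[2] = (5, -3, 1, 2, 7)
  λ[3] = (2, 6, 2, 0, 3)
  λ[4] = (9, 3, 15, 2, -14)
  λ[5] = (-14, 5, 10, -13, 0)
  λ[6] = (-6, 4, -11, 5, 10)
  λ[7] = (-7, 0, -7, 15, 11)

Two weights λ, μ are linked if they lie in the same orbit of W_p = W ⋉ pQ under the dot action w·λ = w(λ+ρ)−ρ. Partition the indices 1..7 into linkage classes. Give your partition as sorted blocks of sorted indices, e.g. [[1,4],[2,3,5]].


Type A_5, rank 5, |W|=720; reorder rows/cols to standard.

Each λ_j+ρ reduced to Ā_17; 5-tuples below use C's row order:

  λ_1+ρ ↦ (5, 0, 6, 4, 1);  λ_2+ρ ↦ (4, 2, 2, 3, 6);  λ_3+ρ ↦ (2, 7, 3, 0, 4);  λ_4+ρ ↦ (2, 7, 3, 0, 4);  λ_5+ρ ↦ (5, 0, 6, 4, 1);  λ_6+ρ ↦ (5, 0, 6, 4, 1);  λ_7+ρ ↦ (5, 0, 6, 4, 1)

The 7 indices split into 3 linkage classes (same alcove rep ⇔ same W_17-dot-orbit):

[[1, 5, 6, 7], [2], [3, 4]]


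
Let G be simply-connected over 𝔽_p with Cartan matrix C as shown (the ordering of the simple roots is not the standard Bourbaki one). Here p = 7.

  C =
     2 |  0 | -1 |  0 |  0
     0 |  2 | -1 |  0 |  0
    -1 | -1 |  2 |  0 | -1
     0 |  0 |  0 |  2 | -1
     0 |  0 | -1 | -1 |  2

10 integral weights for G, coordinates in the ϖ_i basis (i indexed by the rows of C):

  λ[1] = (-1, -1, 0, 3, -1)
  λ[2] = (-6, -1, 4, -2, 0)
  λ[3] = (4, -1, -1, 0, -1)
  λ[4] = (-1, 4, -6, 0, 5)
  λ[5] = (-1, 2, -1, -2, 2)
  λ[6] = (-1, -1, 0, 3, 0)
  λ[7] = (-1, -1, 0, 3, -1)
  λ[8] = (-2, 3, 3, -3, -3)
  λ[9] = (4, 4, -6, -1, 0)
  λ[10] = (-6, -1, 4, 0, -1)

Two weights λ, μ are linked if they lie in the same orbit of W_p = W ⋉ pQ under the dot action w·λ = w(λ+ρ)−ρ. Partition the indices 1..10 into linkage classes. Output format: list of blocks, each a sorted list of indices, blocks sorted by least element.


Root system D_5: the 5×5 matrix C matches after relabeling.

Ā_7 reps of the 10 weights (D_5, coords as presented):

  [1] (0, 0, 1, 4, 0) · [2] (5, 0, 0, 1, 0) · [3] (5, 0, 0, 1, 0) · [4] (5, 0, 0, 1, 0) · [5] (0, 3, 0, 1, 1) · [6] (0, 0, 1, 4, 0) · [7] (0, 0, 1, 4, 0) · [8] (0, 3, 0, 1, 1) · [9] (0, 0, 1, 4, 0) · [10] (5, 0, 0, 1, 0)

Partition of {1..10} into 3 W_7-dot-orbits:

[[1, 6, 7, 9], [2, 3, 4, 10], [5, 8]]


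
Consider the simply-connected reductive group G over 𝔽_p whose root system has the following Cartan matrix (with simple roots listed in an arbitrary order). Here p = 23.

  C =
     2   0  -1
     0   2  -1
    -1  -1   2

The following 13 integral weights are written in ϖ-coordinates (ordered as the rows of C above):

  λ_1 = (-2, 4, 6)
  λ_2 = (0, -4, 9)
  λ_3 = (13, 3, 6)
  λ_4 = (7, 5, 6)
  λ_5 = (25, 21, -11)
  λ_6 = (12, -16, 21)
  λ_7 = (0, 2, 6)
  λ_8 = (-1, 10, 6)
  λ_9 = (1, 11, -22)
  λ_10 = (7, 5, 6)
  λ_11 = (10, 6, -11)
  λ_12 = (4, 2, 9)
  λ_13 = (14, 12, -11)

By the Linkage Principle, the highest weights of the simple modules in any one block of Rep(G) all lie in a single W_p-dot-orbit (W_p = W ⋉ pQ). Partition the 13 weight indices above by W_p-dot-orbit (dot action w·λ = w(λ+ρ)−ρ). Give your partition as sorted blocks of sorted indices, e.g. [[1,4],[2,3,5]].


Type A_3, rank 3, |W|=24; reorder rows/cols to standard.

W_23-reps of the 13 weights in Ā_23 (same 3-coord order as C):

    λ_1+ρ ↦ (1, 5, 6)
    λ_2+ρ ↦ (1, 3, 7)
    λ_3+ρ ↦ (12, 2, 7)
    λ_4+ρ ↦ (8, 6, 7)
    λ_5+ρ ↦ (1, 3, 7)
    λ_6+ρ ↦ (1, 3, 7)
    λ_7+ρ ↦ (1, 3, 7)
    λ_8+ρ ↦ (0, 11, 7)
    λ_9+ρ ↦ (12, 2, 7)
    λ_10+ρ ↦ (8, 6, 7)
    λ_11+ρ ↦ (1, 3, 7)
    λ_12+ρ ↦ (5, 3, 10)
    λ_13+ρ ↦ (5, 3, 10)

6 distinct reps among the 13 weights ⇒ 6 W_23-linkage classes:

[[1], [2, 5, 6, 7, 11], [3, 9], [4, 10], [8], [12, 13]]


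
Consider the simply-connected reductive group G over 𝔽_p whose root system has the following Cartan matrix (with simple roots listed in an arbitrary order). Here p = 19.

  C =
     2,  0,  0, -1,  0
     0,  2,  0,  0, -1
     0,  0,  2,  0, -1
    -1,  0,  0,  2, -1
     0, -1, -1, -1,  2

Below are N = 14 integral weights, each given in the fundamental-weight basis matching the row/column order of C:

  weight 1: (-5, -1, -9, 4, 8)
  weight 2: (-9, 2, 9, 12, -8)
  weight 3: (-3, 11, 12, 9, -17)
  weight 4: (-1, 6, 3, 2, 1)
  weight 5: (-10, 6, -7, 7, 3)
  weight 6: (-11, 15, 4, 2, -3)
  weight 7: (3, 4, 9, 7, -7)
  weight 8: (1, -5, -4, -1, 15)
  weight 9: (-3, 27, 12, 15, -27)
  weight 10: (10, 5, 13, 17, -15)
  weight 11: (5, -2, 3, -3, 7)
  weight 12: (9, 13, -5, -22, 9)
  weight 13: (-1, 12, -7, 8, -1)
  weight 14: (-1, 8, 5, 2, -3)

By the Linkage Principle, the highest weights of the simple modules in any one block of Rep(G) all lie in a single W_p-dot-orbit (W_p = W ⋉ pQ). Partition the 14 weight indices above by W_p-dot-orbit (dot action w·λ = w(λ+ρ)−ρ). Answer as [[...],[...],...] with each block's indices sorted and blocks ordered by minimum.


D_5 Cartan matrix, 5 simple roots permuted; ρ=(1,1,1,1,1).

Each λ_j+ρ reduced to Ā_19; 5-tuples below use C's row order:

  1: (4, 0, 8, 1, 1) · 2: (6, 4, 3, 2, 1) · 3: (6, 4, 3, 2, 1) · 4: (0, 7, 4, 1, 2) · 5: (6, 4, 3, 2, 1) · 6: (0, 7, 4, 1, 2) · 7: (2, 1, 4, 2, 3) · 8: (6, 4, 3, 2, 1) · 9: (0, 7, 4, 1, 2) · 10: (4, 0, 8, 1, 1) · 11: (2, 1, 4, 2, 3) · 12: (4, 0, 8, 1, 1) · 13: (3, 7, 0, 0, 3) · 14: (0, 7, 4, 1, 2)

Linkage partition of the 14 weights (5 classes, p=19):

[[1, 10, 12], [2, 3, 5, 8], [4, 6, 9, 14], [7, 11], [13]]


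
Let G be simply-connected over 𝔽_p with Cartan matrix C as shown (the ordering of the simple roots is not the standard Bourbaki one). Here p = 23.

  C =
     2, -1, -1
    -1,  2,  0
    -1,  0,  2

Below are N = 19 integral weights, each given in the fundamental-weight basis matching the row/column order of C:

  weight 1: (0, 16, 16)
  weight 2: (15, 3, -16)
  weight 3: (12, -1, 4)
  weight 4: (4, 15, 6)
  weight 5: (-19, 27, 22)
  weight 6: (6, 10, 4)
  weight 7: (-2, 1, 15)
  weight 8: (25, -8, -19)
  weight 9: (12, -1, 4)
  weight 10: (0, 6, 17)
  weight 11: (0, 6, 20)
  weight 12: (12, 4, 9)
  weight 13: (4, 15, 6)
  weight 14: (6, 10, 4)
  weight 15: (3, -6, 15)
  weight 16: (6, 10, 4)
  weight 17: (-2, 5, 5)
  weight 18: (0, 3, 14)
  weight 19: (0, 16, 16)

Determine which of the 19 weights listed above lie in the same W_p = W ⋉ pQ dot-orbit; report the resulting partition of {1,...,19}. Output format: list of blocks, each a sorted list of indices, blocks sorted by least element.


A_3 Cartan matrix, 3 simple roots permuted; ρ=(1,1,1).

W_23-reps of the 19 weights in Ā_23 (same 3-coord order as C):

  λ_1 → (1, 5, 5)
  λ_2 → (1, 4, 15)
  λ_3 → (13, 0, 5)
  λ_4 → (5, 11, 2)
  λ_5 → (13, 0, 5)
  λ_6 → (7, 11, 5)
  λ_7 → (1, 1, 15)
  λ_8 → (1, 4, 15)
  λ_9 → (13, 0, 5)
  λ_10 → (1, 4, 15)
  λ_11 → (1, 1, 15)
  λ_12 → (13, 0, 5)
  λ_13 → (5, 11, 2)
  λ_14 → (7, 11, 5)
  λ_15 → (1, 4, 15)
  λ_16 → (7, 11, 5)
  λ_17 → (1, 5, 5)
  λ_18 → (1, 4, 15)
  λ_19 → (1, 5, 5)

The 19 indices split into 6 linkage classes (same alcove rep ⇔ same W_23-dot-orbit):

[[1, 17, 19], [2, 8, 10, 15, 18], [3, 5, 9, 12], [4, 13], [6, 14, 16], [7, 11]]


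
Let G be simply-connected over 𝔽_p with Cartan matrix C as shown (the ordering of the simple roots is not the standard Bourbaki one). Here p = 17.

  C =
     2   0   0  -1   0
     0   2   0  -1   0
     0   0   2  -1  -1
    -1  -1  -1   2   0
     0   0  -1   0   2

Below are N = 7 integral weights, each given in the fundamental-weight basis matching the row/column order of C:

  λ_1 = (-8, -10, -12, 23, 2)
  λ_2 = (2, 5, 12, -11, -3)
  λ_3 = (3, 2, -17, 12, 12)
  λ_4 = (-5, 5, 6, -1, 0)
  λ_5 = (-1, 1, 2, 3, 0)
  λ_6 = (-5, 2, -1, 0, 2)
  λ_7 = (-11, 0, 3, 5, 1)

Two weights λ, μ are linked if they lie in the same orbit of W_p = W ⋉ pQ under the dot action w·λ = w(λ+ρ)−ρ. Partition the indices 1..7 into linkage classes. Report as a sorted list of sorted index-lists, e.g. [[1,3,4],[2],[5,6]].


Cartan matrix: type D_5 (|W|=1920); un-permuting the 5 rows.

λ_j+ρ reflected into Ā_17 (⟨·,θ^∨⟩≤17); 5-tuples as given:

  1: (0, 2, 3, 4, 1)
  2: (6, 3, 0, 1, 2)
  3: (1, 0, 3, 0, 0)
  4: (0, 2, 3, 4, 1)
  5: (0, 2, 3, 4, 1)
  6: (1, 0, 3, 0, 0)
  7: (6, 3, 0, 1, 2)

Grouping the 7 weights by Ā_17-representative: 3 linkage classes.

[[1, 4, 5], [2, 7], [3, 6]]


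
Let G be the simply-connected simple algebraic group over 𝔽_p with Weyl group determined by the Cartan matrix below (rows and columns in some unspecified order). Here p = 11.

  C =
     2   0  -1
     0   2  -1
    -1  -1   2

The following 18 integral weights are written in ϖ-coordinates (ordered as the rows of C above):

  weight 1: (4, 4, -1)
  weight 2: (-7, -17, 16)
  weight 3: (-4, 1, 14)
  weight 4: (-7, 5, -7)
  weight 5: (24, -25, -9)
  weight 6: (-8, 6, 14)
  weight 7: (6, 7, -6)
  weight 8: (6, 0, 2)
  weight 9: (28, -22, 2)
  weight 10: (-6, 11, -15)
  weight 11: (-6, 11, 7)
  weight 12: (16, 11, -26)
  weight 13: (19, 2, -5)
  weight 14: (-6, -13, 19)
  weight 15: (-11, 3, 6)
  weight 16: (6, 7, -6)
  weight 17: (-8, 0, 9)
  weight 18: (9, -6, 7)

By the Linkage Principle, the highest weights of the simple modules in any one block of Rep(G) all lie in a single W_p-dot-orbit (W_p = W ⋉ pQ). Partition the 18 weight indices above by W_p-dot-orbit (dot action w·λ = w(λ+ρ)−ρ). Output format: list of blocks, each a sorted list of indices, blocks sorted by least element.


C ↔ A_3 under row/col permutation; |W(A_3)| = 24.

Each λ_j+ρ reduced to Ā_11; 3-tuples below use C's row order:

    1: (5, 5, 0)
    2: (5, 5, 0)
    3: (2, 3, 5)
    4: (5, 5, 0)
    5: (2, 3, 5)
    6: (4, 4, 0)
    7: (2, 3, 5)
    8: (7, 1, 3)
    9: (7, 1, 3)
    10: (3, 2, 1)
    11: (3, 2, 1)
    12: (3, 2, 1)
    13: (2, 3, 5)
    14: (3, 2, 1)
    15: (7, 1, 3)
    16: (2, 3, 5)
    17: (7, 1, 3)
    18: (3, 2, 1)

5 distinct reps among the 18 weights ⇒ 5 W_11-linkage classes:

[[1, 2, 4], [3, 5, 7, 13, 16], [6], [8, 9, 15, 17], [10, 11, 12, 14, 18]]


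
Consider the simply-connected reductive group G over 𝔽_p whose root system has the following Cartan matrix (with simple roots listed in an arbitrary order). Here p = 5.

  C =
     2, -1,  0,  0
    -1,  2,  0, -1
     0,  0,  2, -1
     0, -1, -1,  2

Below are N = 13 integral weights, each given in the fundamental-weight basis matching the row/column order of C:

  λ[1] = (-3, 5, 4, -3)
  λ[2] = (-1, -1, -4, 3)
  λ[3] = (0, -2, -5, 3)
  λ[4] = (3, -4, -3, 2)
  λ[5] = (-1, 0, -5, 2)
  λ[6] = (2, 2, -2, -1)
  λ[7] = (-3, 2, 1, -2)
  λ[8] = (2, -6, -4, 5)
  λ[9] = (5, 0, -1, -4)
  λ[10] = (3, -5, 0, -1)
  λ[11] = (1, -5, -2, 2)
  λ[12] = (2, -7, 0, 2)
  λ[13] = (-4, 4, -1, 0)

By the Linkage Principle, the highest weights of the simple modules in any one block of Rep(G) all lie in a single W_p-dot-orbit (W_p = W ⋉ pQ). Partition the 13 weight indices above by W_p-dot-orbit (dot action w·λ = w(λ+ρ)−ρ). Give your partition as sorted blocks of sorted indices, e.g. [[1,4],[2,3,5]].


Root system A_4: the 4×4 matrix C matches after relabeling.

Ā_5 reps of the 13 weights (A_4, coords as presented):

  λ_1+ρ ↦ (2, 0, 1, 1) · λ_2+ρ ↦ (0, 0, 3, 1) · λ_3+ρ ↦ (0, 0, 3, 1) · λ_4+ρ ↦ (1, 1, 0, 2) · λ_5+ρ ↦ (0, 0, 3, 1) · λ_6+ρ ↦ (2, 2, 1, 0) · λ_7+ρ ↦ (2, 0, 1, 1) · λ_8+ρ ↦ (1, 1, 0, 2) · λ_9+ρ ↦ (2, 0, 1, 1) · λ_10+ρ ↦ (0, 0, 3, 1) · λ_11+ρ ↦ (2, 0, 1, 1) · λ_12+ρ ↦ (2, 0, 1, 1) · λ_13+ρ ↦ (2, 2, 1, 0)

These 13 weights hit 4 W_5-dot-orbits; sizes (5, 4, 2, 2):

[[1, 7, 9, 11, 12], [2, 3, 5, 10], [4, 8], [6, 13]]


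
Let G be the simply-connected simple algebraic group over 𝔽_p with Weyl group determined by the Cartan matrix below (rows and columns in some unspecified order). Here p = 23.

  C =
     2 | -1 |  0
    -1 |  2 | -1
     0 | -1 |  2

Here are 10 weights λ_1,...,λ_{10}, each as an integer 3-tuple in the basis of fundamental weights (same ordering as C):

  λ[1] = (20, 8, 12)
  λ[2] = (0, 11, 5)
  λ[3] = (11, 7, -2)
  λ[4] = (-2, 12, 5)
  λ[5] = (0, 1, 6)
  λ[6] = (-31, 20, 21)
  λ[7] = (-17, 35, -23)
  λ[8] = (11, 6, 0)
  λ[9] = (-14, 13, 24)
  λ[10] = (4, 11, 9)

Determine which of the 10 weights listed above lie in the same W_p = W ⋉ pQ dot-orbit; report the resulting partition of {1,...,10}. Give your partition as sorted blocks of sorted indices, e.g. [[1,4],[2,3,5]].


Dynkin diagram of C (from the 4 off-diagonal −1 entries): A_3.

λ_j+ρ reflected into Ā_23 (⟨·,θ^∨⟩≤23); 3-tuples as given:

  [1] (1, 2, 7) · [2] (1, 12, 6) · [3] (12, 7, 1) · [4] (1, 12, 6) · [5] (1, 2, 7) · [6] (1, 2, 7) · [7] (1, 2, 7) · [8] (12, 7, 1) · [9] (1, 2, 7) · [10] (1, 12, 6)

Grouping the 10 weights by Ā_23-representative: 3 linkage classes.

[[1, 5, 6, 7, 9], [2, 4, 10], [3, 8]]


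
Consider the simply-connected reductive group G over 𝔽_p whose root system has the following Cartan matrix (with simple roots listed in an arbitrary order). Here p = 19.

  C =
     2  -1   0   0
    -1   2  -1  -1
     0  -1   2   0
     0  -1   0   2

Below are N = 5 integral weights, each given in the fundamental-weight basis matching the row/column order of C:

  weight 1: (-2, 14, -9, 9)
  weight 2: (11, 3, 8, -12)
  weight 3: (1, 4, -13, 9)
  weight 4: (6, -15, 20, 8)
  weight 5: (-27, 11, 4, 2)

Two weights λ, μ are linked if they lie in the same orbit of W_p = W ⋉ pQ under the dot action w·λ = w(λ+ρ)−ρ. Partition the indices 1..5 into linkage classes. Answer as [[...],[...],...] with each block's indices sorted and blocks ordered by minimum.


Root system D_4: the 4×4 matrix C matches after relabeling.

Folding the 5 weights λ_j+ρ into Ā_19 (reps in the given 4-coord order):

  [1] (5, 1, 2, 4)
  [2] (5, 1, 2, 4)
  [3] (5, 2, 5, 3)
  [4] (5, 2, 5, 3)
  [5] (5, 1, 2, 4)

2 distinct reps among the 5 weights ⇒ 2 W_19-linkage classes:

[[1, 2, 5], [3, 4]]


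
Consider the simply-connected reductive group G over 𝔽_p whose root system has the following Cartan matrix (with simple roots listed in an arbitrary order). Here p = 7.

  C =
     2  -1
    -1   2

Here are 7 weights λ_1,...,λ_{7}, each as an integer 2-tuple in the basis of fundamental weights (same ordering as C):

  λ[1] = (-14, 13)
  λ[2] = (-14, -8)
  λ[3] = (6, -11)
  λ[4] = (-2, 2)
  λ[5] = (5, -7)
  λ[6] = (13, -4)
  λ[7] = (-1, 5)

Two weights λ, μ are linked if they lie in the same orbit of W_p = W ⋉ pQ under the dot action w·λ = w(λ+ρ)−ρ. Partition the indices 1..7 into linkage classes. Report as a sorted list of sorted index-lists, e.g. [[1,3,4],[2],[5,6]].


A_2 Cartan matrix, 2 simple roots permuted; ρ=(1,1).

λ_j+ρ reflected into Ā_7 (⟨·,θ^∨⟩≤7); 2-tuples as given:

    1: (0, 6)
    2: (0, 6)
    3: (0, 4)
    4: (1, 2)
    5: (0, 6)
    6: (0, 4)
    7: (0, 6)

3 distinct reps among the 7 weights ⇒ 3 W_7-linkage classes:

[[1, 2, 5, 7], [3, 6], [4]]


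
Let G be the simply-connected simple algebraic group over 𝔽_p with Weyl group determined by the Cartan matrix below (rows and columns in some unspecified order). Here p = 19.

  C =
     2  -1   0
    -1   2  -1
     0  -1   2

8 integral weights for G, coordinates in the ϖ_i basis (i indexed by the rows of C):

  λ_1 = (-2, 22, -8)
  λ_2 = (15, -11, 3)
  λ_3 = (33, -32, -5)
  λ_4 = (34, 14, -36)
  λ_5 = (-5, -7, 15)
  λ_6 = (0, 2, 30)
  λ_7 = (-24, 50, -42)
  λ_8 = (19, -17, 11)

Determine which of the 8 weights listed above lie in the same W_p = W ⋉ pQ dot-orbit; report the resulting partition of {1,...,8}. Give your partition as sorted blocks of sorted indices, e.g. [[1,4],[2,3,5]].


Root system A_3: the 3×3 matrix C matches after relabeling.

Ā_19 reps of the 8 weights (A_3, coords as presented):

  λ_1+ρ ↦ (3, 12, 3) · λ_2+ρ ↦ (6, 4, 6) · λ_3+ρ ↦ (3, 12, 3) · λ_4+ρ ↦ (3, 12, 3) · λ_5+ρ ↦ (6, 4, 6) · λ_6+ρ ↦ (3, 12, 3) · λ_7+ρ ↦ (6, 4, 6) · λ_8+ρ ↦ (3, 12, 3)

Partition of {1..8} into 2 W_19-dot-orbits:

[[1, 3, 4, 6, 8], [2, 5, 7]]


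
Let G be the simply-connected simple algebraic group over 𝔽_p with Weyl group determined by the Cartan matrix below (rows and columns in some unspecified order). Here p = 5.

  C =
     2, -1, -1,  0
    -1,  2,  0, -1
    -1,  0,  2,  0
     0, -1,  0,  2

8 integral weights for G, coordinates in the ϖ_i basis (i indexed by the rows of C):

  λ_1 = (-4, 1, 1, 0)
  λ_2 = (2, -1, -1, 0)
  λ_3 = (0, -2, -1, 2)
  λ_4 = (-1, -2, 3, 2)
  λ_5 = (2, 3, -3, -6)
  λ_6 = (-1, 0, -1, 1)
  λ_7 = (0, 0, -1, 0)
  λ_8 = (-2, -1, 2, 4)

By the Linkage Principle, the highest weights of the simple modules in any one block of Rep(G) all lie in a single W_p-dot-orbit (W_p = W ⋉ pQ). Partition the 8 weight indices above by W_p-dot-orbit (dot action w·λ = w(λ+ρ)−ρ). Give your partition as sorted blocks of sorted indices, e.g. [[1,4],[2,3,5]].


Type A_4, rank 4, |W|=120; reorder rows/cols to standard.

W_5-reps of the 8 weights in Ā_5 (same 4-coord order as C):

  λ_1+ρ ↦ (1, 1, 1, 0)
  λ_2+ρ ↦ (3, 0, 0, 1)
  λ_3+ρ ↦ (0, 1, 0, 2)
  λ_4+ρ ↦ (1, 0, 2, 1)
  λ_5+ρ ↦ (0, 1, 0, 2)
  λ_6+ρ ↦ (0, 1, 0, 2)
  λ_7+ρ ↦ (1, 1, 0, 1)
  λ_8+ρ ↦ (0, 1, 0, 2)

5 distinct reps among the 8 weights ⇒ 5 W_5-linkage classes:

[[1], [2], [3, 5, 6, 8], [4], [7]]


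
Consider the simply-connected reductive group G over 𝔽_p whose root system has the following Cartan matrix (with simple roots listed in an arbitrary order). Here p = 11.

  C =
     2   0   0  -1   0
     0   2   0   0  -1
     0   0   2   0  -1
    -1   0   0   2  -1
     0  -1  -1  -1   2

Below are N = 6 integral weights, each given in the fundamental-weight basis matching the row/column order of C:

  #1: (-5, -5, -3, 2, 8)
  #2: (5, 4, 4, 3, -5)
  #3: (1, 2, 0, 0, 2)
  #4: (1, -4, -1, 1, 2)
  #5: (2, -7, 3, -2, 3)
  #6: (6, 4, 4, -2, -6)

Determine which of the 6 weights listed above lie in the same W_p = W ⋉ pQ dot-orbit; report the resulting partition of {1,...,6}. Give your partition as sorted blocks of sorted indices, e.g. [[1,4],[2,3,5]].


Dynkin diagram of C (from the 8 off-diagonal −1 entries): D_5.

Folding the 6 weights λ_j+ρ into Ā_11 (reps in the given 5-coord order):

  [1] (0, 3, 1, 2, 1);  [2] (1, 0, 0, 4, 1);  [3] (0, 3, 1, 2, 1);  [4] (2, 3, 0, 2, 0);  [5] (0, 3, 1, 2, 1);  [6] (1, 0, 0, 4, 1)

3 distinct reps among the 6 weights ⇒ 3 W_11-linkage classes:

[[1, 3, 5], [2, 6], [4]]


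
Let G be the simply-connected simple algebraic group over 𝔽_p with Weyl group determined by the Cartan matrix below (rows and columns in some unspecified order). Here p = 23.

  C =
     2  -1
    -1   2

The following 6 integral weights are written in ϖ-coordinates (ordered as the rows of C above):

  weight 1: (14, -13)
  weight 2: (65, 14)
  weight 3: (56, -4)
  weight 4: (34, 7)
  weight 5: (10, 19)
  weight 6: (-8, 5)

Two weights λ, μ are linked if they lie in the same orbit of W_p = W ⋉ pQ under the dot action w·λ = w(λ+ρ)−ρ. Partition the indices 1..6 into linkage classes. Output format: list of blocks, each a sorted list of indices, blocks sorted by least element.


Root system A_2: the 2×2 matrix C matches after relabeling.

Ā_23 reps of the 6 weights (A_2, coords as presented):

  λ_1+ρ ↦ (3, 12);  λ_2+ρ ↦ (3, 12);  λ_3+ρ ↦ (3, 12);  λ_4+ρ ↦ (3, 12);  λ_5+ρ ↦ (3, 12);  λ_6+ρ ↦ (6, 1)

Grouping the 6 weights by Ā_23-representative: 2 linkage classes.

[[1, 2, 3, 4, 5], [6]]


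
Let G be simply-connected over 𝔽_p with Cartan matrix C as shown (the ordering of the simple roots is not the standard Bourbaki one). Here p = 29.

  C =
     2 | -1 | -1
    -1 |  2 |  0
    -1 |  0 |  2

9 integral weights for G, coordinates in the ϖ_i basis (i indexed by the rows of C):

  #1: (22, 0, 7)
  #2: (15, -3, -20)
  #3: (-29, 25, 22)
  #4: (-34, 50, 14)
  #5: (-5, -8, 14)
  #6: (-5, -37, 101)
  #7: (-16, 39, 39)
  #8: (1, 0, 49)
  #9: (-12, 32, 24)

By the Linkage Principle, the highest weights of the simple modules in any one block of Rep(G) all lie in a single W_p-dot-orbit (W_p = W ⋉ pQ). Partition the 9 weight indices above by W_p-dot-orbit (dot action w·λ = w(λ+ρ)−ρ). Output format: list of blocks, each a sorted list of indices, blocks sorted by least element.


Type A_3, rank 3, |W|=24; reorder rows/cols to standard.

Alcove-folded reps (p=29, 9 weights, presented ϖ-order):

  λ_1 → (21, 2, 5);  λ_2 → (2, 3, 14);  λ_3 → (21, 2, 5);  λ_4 → (7, 4, 4);  λ_5 → (7, 4, 4);  λ_6 → (7, 4, 4);  λ_7 → (7, 4, 4);  λ_8 → (21, 2, 5);  λ_9 → (7, 4, 4)

Linkage partition of the 9 weights (3 classes, p=29):

[[1, 3, 8], [2], [4, 5, 6, 7, 9]]


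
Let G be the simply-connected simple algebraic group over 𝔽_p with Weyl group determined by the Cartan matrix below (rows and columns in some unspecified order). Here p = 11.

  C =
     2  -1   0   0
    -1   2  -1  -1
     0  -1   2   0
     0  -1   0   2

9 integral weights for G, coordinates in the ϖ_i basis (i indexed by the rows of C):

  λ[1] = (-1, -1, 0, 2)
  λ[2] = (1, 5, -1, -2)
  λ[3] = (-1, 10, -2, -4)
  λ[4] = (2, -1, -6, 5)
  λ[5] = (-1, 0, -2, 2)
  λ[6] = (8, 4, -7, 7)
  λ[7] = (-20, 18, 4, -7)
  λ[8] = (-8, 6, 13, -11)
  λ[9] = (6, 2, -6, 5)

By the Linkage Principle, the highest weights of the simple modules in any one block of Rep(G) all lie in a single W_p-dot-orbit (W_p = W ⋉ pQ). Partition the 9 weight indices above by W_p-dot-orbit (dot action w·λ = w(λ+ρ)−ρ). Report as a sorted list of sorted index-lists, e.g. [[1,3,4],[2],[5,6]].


C ↔ D_4 under row/col permutation; |W(D_4)| = 192.

Each λ_j+ρ reduced to Ā_11; 4-tuples below use C's row order:

  λ_1+ρ ↦ (0, 0, 1, 3)
  λ_2+ρ ↦ (2, 3, 0, 1)
  λ_3+ρ ↦ (0, 0, 1, 3)
  λ_4+ρ ↦ (2, 3, 0, 1)
  λ_5+ρ ↦ (0, 0, 1, 3)
  λ_6+ρ ↦ (2, 0, 5, 3)
  λ_7+ρ ↦ (2, 3, 0, 1)
  λ_8+ρ ↦ (0, 0, 1, 3)
  λ_9+ρ ↦ (2, 3, 0, 1)

The 9 indices split into 3 linkage classes (same alcove rep ⇔ same W_11-dot-orbit):

[[1, 3, 5, 8], [2, 4, 7, 9], [6]]


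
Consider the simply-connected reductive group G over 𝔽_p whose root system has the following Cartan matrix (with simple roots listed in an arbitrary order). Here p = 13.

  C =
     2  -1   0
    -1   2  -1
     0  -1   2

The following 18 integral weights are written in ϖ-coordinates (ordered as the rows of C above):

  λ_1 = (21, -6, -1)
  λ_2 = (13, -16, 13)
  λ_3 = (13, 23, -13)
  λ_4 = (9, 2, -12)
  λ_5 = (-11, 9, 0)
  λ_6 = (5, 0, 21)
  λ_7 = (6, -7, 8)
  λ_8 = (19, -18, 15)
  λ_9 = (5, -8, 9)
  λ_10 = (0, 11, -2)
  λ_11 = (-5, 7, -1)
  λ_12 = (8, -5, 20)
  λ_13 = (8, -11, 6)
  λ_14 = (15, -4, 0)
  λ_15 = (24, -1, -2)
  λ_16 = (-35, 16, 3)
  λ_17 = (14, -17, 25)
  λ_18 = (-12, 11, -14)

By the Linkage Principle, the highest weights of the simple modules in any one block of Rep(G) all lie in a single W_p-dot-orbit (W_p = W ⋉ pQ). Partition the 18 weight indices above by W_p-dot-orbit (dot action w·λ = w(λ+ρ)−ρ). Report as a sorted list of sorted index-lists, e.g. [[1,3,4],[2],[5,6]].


Dynkin diagram of C (from the 4 off-diagonal −1 entries): A_3.

Folding the 18 weights λ_j+ρ into Ā_13 (reps in the given 3-coord order):

  λ_1 → (4, 4, 0);  λ_2 → (1, 11, 1);  λ_3 → (1, 11, 1);  λ_4 → (2, 8, 3);  λ_5 → (10, 0, 1);  λ_6 → (1, 6, 3);  λ_7 → (1, 6, 3);  λ_8 → (1, 6, 3);  λ_9 → (1, 6, 3);  λ_10 → (1, 11, 1);  λ_11 → (4, 4, 0);  λ_12 → (4, 4, 0);  λ_13 → (1, 6, 3);  λ_14 → (10, 0, 1);  λ_15 → (1, 11, 1);  λ_16 → (4, 4, 0);  λ_17 → (10, 0, 1);  λ_18 → (1, 11, 1)

These 18 weights hit 5 W_13-dot-orbits; sizes (4, 5, 1, 3, 5):

[[1, 11, 12, 16], [2, 3, 10, 15, 18], [4], [5, 14, 17], [6, 7, 8, 9, 13]]


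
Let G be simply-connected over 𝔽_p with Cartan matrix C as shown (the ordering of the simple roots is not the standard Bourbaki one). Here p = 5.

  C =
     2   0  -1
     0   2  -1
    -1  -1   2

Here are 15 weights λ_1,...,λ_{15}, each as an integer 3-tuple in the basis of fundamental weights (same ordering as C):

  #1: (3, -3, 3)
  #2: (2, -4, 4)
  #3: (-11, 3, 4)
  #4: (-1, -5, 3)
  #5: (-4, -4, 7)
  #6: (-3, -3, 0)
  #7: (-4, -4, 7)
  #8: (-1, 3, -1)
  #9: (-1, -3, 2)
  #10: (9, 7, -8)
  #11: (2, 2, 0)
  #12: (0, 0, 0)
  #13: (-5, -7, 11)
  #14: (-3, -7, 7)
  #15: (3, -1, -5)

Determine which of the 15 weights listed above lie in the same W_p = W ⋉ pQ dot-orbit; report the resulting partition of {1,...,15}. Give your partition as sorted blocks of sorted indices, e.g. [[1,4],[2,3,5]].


Cartan matrix: type A_3 (|W|=24); un-permuting the 3 rows.

W_5-reps of the 15 weights in Ā_5 (same 3-coord order as C):

  λ_1 → (1, 1, 1) · λ_2 → (0, 0, 2) · λ_3 → (0, 4, 0) · λ_4 → (0, 4, 0) · λ_5 → (0, 0, 2) · λ_6 → (1, 1, 1) · λ_7 → (0, 0, 2) · λ_8 → (0, 4, 0) · λ_9 → (0, 2, 1) · λ_10 → (0, 2, 1) · λ_11 → (1, 1, 1) · λ_12 → (1, 1, 1) · λ_13 → (1, 1, 1) · λ_14 → (0, 2, 1) · λ_15 → (0, 4, 0)

Grouping the 15 weights by Ā_5-representative: 4 linkage classes.

[[1, 6, 11, 12, 13], [2, 5, 7], [3, 4, 8, 15], [9, 10, 14]]


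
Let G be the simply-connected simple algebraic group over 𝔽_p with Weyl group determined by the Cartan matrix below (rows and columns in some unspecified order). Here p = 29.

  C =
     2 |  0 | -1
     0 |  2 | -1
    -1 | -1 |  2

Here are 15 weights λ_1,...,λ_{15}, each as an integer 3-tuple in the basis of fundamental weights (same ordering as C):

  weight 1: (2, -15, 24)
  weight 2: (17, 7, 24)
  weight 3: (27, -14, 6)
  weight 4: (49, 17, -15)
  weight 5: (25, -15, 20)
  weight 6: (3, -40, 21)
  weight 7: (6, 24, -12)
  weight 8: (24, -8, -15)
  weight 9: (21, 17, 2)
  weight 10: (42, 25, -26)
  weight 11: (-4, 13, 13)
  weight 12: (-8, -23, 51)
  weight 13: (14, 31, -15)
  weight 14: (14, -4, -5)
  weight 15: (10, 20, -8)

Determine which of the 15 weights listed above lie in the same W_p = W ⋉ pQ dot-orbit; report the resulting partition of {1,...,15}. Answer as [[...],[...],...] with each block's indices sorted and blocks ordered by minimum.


Dynkin diagram of C (from the 4 off-diagonal −1 entries): A_3.

W_29-reps of the 15 weights in Ā_29 (same 3-coord order as C):

  λ_1+ρ ↦ (3, 14, 11) · λ_2+ρ ↦ (4, 14, 7) · λ_3+ρ ↦ (16, 1, 6) · λ_4+ρ ↦ (4, 14, 7) · λ_5+ρ ↦ (8, 4, 3) · λ_6+ρ ↦ (3, 12, 4) · λ_7+ρ ↦ (4, 14, 7) · λ_8+ρ ↦ (4, 14, 7) · λ_9+ρ ↦ (8, 4, 3) · λ_10+ρ ↦ (3, 14, 11) · λ_11+ρ ↦ (3, 14, 11) · λ_12+ρ ↦ (16, 1, 6) · λ_13+ρ ↦ (3, 14, 11) · λ_14+ρ ↦ (8, 4, 3) · λ_15+ρ ↦ (4, 14, 7)

These 15 weights hit 5 W_29-dot-orbits; sizes (4, 5, 2, 3, 1):

[[1, 10, 11, 13], [2, 4, 7, 8, 15], [3, 12], [5, 9, 14], [6]]


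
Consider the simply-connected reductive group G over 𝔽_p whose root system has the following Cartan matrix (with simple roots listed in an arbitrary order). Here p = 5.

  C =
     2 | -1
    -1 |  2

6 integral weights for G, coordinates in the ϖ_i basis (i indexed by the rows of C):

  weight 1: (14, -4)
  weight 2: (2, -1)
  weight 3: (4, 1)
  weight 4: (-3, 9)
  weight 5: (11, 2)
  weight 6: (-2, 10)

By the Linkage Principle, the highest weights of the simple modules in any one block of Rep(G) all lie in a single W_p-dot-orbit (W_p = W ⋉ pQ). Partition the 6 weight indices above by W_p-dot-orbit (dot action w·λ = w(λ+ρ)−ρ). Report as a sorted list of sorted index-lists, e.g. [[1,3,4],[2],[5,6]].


A_2 Cartan matrix, 2 simple roots permuted; ρ=(1,1).

W_5-reps of the 6 weights in Ā_5 (same 2-coord order as C):

    λ_1 → (3, 0)
    λ_2 → (3, 0)
    λ_3 → (3, 0)
    λ_4 → (3, 0)
    λ_5 → (3, 0)
    λ_6 → (4, 1)

Grouping the 6 weights by Ā_5-representative: 2 linkage classes.

[[1, 2, 3, 4, 5], [6]]


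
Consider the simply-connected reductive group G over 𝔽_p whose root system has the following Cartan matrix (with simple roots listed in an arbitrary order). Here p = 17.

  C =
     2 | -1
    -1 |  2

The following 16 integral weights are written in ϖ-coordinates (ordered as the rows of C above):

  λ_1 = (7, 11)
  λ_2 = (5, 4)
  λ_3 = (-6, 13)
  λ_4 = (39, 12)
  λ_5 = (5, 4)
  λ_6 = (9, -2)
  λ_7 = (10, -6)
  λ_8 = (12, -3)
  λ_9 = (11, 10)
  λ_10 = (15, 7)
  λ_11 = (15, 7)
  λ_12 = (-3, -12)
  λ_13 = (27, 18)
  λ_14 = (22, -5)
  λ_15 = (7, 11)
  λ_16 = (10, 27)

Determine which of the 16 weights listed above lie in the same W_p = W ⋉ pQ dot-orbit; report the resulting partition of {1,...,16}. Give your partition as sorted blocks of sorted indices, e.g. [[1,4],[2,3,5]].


Type A_2, rank 2, |W|=6; reorder rows/cols to standard.

Each λ_j+ρ reduced to Ā_17; 2-tuples below use C's row order:

  λ_1+ρ ↦ (5, 9);  λ_2+ρ ↦ (6, 5);  λ_3+ρ ↦ (5, 9);  λ_4+ρ ↦ (11, 2);  λ_5+ρ ↦ (6, 5);  λ_6+ρ ↦ (9, 1);  λ_7+ρ ↦ (6, 5);  λ_8+ρ ↦ (11, 2);  λ_9+ρ ↦ (6, 5);  λ_10+ρ ↦ (9, 1);  λ_11+ρ ↦ (9, 1);  λ_12+ρ ↦ (11, 2);  λ_13+ρ ↦ (11, 2);  λ_14+ρ ↦ (11, 2);  λ_15+ρ ↦ (5, 9);  λ_16+ρ ↦ (6, 5)

4 distinct reps among the 16 weights ⇒ 4 W_17-linkage classes:

[[1, 3, 15], [2, 5, 7, 9, 16], [4, 8, 12, 13, 14], [6, 10, 11]]


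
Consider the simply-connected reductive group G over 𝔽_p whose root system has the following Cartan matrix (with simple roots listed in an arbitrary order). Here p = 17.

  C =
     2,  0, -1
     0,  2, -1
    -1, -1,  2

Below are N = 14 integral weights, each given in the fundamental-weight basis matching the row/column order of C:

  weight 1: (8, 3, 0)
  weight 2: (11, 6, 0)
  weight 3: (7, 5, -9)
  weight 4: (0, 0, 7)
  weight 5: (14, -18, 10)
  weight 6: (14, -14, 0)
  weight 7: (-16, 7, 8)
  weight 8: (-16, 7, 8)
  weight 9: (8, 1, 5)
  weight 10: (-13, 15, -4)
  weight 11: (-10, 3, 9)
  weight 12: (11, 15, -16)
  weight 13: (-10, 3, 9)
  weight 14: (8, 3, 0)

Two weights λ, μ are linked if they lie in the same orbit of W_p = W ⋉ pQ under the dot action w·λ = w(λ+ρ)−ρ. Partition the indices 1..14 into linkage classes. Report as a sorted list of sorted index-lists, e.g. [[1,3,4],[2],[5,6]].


Cartan matrix: type A_3 (|W|=24); un-permuting the 3 rows.

Ā_17 reps of the 14 weights (A_3, coords as presented):

  λ_1+ρ ↦ (9, 4, 1) · λ_2+ρ ↦ (9, 4, 1) · λ_3+ρ ↦ (0, 2, 6) · λ_4+ρ ↦ (1, 1, 8) · λ_5+ρ ↦ (0, 2, 6) · λ_6+ρ ↦ (3, 1, 12) · λ_7+ρ ↦ (9, 2, 6) · λ_8+ρ ↦ (9, 2, 6) · λ_9+ρ ↦ (9, 2, 6) · λ_10+ρ ↦ (3, 1, 12) · λ_11+ρ ↦ (9, 4, 1) · λ_12+ρ ↦ (3, 1, 12) · λ_13+ρ ↦ (9, 4, 1) · λ_14+ρ ↦ (9, 4, 1)

The 14 indices split into 5 linkage classes (same alcove rep ⇔ same W_17-dot-orbit):

[[1, 2, 11, 13, 14], [3, 5], [4], [6, 10, 12], [7, 8, 9]]


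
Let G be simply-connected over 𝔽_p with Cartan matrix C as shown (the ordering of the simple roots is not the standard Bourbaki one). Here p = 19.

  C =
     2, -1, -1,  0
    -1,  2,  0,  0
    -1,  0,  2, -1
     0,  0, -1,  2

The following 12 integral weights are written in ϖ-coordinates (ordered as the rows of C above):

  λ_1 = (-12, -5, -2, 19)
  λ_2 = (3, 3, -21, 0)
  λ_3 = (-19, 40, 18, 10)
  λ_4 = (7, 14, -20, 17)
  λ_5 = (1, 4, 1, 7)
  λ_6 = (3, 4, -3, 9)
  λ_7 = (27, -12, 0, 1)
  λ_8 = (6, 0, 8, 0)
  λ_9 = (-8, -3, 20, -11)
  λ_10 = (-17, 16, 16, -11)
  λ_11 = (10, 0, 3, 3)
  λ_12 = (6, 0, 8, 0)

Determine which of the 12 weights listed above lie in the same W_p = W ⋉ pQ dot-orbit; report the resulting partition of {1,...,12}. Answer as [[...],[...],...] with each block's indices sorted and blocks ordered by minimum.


Type A_4, rank 4, |W|=120; reorder rows/cols to standard.

Each λ_j+ρ reduced to Ā_19; 4-tuples below use C's row order:

  λ_1+ρ ↦ (11, 0, 4, 3) · λ_2+ρ ↦ (11, 0, 4, 3) · λ_3+ρ ↦ (11, 0, 4, 3) · λ_4+ρ ↦ (11, 0, 4, 3) · λ_5+ρ ↦ (2, 5, 2, 8) · λ_6+ρ ↦ (2, 5, 2, 8) · λ_7+ρ ↦ (7, 1, 9, 1) · λ_8+ρ ↦ (7, 1, 9, 1) · λ_9+ρ ↦ (2, 5, 2, 8) · λ_10+ρ ↦ (7, 1, 9, 1) · λ_11+ρ ↦ (11, 0, 4, 3) · λ_12+ρ ↦ (7, 1, 9, 1)

3 distinct reps among the 12 weights ⇒ 3 W_19-linkage classes:

[[1, 2, 3, 4, 11], [5, 6, 9], [7, 8, 10, 12]]
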